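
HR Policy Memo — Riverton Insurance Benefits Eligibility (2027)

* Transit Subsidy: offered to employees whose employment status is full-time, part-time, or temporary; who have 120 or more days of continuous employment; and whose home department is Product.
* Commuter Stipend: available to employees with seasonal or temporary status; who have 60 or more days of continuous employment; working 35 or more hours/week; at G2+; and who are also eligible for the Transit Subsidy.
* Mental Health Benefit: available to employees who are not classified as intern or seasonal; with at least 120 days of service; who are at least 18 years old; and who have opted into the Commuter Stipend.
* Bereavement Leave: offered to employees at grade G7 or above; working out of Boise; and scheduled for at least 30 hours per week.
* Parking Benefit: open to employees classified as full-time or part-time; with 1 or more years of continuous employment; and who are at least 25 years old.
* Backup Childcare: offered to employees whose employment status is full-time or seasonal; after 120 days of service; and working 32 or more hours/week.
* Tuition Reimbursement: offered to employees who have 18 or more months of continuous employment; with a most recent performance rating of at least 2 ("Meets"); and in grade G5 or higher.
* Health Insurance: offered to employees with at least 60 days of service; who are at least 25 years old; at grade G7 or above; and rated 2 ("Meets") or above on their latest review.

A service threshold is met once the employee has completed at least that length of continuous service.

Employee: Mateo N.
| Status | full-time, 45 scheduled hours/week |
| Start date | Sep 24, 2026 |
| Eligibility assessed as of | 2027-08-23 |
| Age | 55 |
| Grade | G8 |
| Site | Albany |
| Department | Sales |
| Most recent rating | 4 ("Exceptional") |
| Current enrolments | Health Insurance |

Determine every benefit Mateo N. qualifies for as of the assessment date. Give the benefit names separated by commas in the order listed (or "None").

Service from Sep 24, 2026 to 2027-08-23: 333 days.
Transit Subsidy — status full-time ✓; service 333 days ≥ 120 days ✓; dept Sales ✗ → not eligible.
Commuter Stipend — status full-time ✗ (requires seasonal or temporary) → not eligible.
Mental Health Benefit — status full-time ✓ (not excluded); service 333 days ≥ 120 days ✓; age 55 ≥ 18 ✓; not enrolled in Commuter Stipend ✗ → not eligible.
Bereavement Leave — grade G8 ≥ G7 ✓; site Albany ✗ (not Boise) → not eligible.
Parking Benefit — status full-time ✓; service 333 days < 1 year (≈365 days) ✗ → not eligible.
Backup Childcare — status full-time ✓; service 333 days ≥ 120 days ✓; 45 hrs/wk ≥ 32 ✓ → eligible.
Tuition Reimbursement — service 333 days < 18 months (≈540 days) ✗ → not eligible.
Health Insurance — service 333 days ≥ 60 days ✓; age 55 ≥ 25 ✓; grade G8 ≥ G7 ✓; rating 4 ≥ 2 ✓ → eligible.

Backup Childcare, Health Insurance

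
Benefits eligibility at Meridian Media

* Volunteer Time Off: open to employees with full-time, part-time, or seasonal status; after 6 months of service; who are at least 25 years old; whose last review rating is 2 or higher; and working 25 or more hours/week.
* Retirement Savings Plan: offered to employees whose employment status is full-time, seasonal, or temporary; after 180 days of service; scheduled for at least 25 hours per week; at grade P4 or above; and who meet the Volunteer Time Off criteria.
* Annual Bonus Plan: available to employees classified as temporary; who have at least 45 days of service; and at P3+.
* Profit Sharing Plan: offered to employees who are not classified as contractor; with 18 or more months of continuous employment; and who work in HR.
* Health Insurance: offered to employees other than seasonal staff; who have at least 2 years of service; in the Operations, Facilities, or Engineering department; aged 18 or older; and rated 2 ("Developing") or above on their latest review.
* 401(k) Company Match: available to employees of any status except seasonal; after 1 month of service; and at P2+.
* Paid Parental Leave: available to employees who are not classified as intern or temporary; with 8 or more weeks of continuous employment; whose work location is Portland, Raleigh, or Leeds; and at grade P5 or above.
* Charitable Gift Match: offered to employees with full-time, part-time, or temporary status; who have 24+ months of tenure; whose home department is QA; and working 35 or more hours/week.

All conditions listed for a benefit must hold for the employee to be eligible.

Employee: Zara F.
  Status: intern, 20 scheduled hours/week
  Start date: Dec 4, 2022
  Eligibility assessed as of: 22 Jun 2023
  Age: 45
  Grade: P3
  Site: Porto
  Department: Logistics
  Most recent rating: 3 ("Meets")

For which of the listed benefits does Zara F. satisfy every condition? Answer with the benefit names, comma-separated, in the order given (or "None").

401(k) Company Match

Service from Dec 4, 2022 to 22 Jun 2023: 200 days.
Volunteer Time Off — status intern ✗ (requires full-time, part-time, or seasonal) → not eligible.
Retirement Savings Plan — status intern ✗ (requires full-time, seasonal, or temporary) → not eligible.
Annual Bonus Plan — status intern ✗ (requires temporary) → not eligible.
Profit Sharing Plan — status intern ✓ (not excluded); service 200 days < 18 months (≈540 days) ✗ → not eligible.
Health Insurance — status intern ✓ (not excluded); service 200 days < 2 years (≈730 days) ✗ → not eligible.
401(k) Company Match — status intern ✓ (not excluded); service 200 days ≥ 1 month (≈30 days) ✓; grade P3 ≥ P2 ✓ → eligible.
Paid Parental Leave — status intern ✗ (excluded) → not eligible.
Charitable Gift Match — status intern ✗ (requires full-time, part-time, or temporary) → not eligible.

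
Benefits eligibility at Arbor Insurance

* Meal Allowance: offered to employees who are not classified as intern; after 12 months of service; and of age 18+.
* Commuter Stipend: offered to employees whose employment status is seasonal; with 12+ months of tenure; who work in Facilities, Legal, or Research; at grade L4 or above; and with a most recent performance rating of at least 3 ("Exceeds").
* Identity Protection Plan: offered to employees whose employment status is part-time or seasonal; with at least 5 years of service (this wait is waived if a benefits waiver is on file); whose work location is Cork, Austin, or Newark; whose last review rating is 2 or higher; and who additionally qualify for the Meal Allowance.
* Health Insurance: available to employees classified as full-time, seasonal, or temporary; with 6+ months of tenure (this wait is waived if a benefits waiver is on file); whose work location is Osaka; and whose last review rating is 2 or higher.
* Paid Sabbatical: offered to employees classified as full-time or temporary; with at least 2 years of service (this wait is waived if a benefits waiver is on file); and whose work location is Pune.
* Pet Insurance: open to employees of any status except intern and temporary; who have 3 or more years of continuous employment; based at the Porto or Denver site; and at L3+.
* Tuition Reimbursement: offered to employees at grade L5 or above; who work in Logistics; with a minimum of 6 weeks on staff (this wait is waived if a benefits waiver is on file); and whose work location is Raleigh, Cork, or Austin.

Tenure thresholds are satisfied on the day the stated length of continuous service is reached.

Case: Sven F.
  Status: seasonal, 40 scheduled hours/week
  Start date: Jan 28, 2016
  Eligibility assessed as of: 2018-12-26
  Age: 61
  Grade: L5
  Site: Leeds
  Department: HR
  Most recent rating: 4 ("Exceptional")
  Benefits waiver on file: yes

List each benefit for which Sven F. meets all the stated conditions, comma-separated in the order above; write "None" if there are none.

Meal Allowance

Service from Jan 28, 2016 to 2018-12-26: 1063 days.
Meal Allowance — status seasonal ✓ (not excluded); service 1063 days ≥ 12 months (≈360 days) ✓; age 61 ≥ 18 ✓ → eligible.
Commuter Stipend — status seasonal ✓; service 1063 days ≥ 12 months (≈360 days) ✓; dept HR ✗ → not eligible.
Identity Protection Plan — status seasonal ✓; benefits waiver on file ✓; site Leeds ✗ (not Cork, Austin, or Newark) → not eligible.
Health Insurance — status seasonal ✓; benefits waiver on file ✓; site Leeds ✗ (not Osaka) → not eligible.
Paid Sabbatical — status seasonal ✗ (requires full-time or temporary) → not eligible.
Pet Insurance — status seasonal ✓ (not excluded); service 1063 days < 3 years (≈1095 days) ✗ → not eligible.
Tuition Reimbursement — grade L5 ≥ L5 ✓; dept HR ✗ → not eligible.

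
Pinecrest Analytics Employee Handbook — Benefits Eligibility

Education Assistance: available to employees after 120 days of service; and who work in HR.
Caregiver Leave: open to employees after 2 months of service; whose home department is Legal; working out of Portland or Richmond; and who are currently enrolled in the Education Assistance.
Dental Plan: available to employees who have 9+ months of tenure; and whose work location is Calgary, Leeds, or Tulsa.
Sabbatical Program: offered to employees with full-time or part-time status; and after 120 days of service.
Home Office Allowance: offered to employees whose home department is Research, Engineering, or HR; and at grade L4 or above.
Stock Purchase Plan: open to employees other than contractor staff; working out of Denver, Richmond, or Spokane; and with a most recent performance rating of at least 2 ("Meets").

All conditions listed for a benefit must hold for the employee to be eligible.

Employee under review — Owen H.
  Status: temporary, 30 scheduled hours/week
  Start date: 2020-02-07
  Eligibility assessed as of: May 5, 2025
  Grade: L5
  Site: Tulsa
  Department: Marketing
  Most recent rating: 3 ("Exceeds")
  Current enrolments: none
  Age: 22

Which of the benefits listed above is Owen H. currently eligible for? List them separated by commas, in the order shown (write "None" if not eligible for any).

Dental Plan

Service from 2020-02-07 to May 5, 2025: 1914 days.
Education Assistance — service 1914 days ≥ 120 days ✓; dept Marketing ✗ → not eligible.
Caregiver Leave — service 1914 days ≥ 2 months (≈60 days) ✓; dept Marketing ✗ → not eligible.
Dental Plan — service 1914 days ≥ 9 months (≈270 days) ✓; site Tulsa ✓ → eligible.
Sabbatical Program — status temporary ✗ (requires full-time or part-time) → not eligible.
Home Office Allowance — dept Marketing ✗ → not eligible.
Stock Purchase Plan — status temporary ✓ (not excluded); site Tulsa ✗ (not Denver, Richmond, or Spokane) → not eligible.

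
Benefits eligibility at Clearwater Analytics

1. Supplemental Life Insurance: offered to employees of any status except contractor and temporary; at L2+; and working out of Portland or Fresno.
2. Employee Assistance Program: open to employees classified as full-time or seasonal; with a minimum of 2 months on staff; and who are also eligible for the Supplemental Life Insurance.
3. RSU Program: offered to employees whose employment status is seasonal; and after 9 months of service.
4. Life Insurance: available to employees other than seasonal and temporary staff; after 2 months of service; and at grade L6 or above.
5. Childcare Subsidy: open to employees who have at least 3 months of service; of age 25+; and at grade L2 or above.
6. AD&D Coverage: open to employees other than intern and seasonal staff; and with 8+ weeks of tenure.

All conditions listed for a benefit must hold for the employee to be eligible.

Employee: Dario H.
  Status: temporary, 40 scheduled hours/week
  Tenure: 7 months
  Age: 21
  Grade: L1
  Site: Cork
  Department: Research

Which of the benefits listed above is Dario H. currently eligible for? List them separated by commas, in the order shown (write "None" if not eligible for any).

Supplemental Life Insurance — status temporary ✗ (excluded) → not eligible.
Employee Assistance Program — status temporary ✗ (requires full-time or seasonal) → not eligible.
RSU Program — status temporary ✗ (requires seasonal) → not eligible.
Life Insurance — status temporary ✗ (excluded) → not eligible.
Childcare Subsidy — service 7 months ≥ 3 months ✓; age 21 < 25 ✗ → not eligible.
AD&D Coverage — status temporary ✓ (not excluded); service 7 months ≥ 8 weeks (≈56 days) ✓ → eligible.

AD&D Coverage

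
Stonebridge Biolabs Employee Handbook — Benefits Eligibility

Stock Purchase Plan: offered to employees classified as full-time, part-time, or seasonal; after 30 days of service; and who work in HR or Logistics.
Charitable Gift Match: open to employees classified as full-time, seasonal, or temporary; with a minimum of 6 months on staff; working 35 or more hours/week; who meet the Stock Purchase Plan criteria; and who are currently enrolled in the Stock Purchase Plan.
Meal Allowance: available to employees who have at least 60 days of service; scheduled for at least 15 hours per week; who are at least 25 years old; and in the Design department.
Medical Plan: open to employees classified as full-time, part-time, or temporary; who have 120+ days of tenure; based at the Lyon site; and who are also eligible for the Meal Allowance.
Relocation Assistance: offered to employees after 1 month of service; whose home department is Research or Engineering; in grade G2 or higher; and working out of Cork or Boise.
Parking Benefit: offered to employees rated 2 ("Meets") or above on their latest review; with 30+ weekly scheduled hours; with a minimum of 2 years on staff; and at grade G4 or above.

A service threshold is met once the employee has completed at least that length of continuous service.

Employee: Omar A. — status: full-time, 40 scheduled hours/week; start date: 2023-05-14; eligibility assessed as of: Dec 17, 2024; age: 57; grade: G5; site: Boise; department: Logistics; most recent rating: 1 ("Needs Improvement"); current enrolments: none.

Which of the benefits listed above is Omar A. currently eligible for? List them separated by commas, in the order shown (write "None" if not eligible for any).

Service from 2023-05-14 to Dec 17, 2024: 583 days.
Stock Purchase Plan — status full-time ✓; service 583 days ≥ 30 days ✓; dept Logistics ✓ → eligible.
Charitable Gift Match — status full-time ✓; service 583 days ≥ 6 months (≈180 days) ✓; 40 hrs/wk ≥ 35 ✓; eligible for Stock Purchase Plan ✓; not enrolled in Stock Purchase Plan ✗ → not eligible.
Meal Allowance — service 583 days ≥ 60 days ✓; 40 hrs/wk ≥ 15 ✓; age 57 ≥ 25 ✓; dept Logistics ✗ → not eligible.
Medical Plan — status full-time ✓; service 583 days ≥ 120 days ✓; site Boise ✗ (not Lyon) → not eligible.
Relocation Assistance — service 583 days ≥ 1 month (≈30 days) ✓; dept Logistics ✗ → not eligible.
Parking Benefit — rating 1 < 2 ✗ → not eligible.

Stock Purchase Plan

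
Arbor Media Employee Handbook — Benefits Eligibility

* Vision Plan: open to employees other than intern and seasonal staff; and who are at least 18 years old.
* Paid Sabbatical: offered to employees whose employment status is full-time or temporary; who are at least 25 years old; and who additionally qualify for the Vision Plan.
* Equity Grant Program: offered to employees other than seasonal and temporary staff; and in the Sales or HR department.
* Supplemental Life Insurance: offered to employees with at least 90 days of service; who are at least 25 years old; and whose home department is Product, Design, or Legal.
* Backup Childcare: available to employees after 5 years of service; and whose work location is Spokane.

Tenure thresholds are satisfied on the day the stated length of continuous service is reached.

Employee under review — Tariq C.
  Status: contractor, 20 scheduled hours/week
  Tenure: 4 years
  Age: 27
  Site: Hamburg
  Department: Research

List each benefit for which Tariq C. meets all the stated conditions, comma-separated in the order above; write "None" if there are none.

Vision Plan

Vision Plan — status contractor ✓ (not excluded); age 27 ≥ 18 ✓ → eligible.
Paid Sabbatical — status contractor ✗ (requires full-time or temporary) → not eligible.
Equity Grant Program — status contractor ✓ (not excluded); dept Research ✗ → not eligible.
Supplemental Life Insurance — service 4 years ≥ 90 days ✓; age 27 ≥ 25 ✓; dept Research ✗ → not eligible.
Backup Childcare — service 4 years < 5 years ✗ → not eligible.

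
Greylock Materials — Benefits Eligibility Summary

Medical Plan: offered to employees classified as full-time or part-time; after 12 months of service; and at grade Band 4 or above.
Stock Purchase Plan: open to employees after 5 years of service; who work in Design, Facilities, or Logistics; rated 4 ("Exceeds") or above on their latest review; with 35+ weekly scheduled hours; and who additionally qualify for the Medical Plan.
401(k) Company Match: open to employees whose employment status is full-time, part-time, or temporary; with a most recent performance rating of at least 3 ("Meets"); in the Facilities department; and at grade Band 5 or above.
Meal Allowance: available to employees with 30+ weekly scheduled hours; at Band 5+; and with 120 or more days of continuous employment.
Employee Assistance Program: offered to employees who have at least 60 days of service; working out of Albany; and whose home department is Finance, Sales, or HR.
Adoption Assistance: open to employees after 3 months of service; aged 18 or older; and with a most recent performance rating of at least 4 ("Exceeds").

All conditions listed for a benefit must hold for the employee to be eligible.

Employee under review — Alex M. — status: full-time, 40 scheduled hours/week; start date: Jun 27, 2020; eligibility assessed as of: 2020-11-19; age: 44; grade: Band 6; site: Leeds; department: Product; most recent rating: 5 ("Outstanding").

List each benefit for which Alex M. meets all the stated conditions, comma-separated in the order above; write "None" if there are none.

Service from Jun 27, 2020 to 2020-11-19: 145 days.
Medical Plan — status full-time ✓; service 145 days < 12 months (≈360 days) ✗ → not eligible.
Stock Purchase Plan — service 145 days < 5 years (≈1825 days) ✗ → not eligible.
401(k) Company Match — status full-time ✓; rating 5 ≥ 3 ✓; dept Product ✗ → not eligible.
Meal Allowance — 40 hrs/wk ≥ 30 ✓; grade Band 6 ≥ Band 5 ✓; service 145 days ≥ 120 days ✓ → eligible.
Employee Assistance Program — service 145 days ≥ 60 days ✓; site Leeds ✗ (not Albany) → not eligible.
Adoption Assistance — service 145 days ≥ 3 months (≈90 days) ✓; age 44 ≥ 18 ✓; rating 5 ≥ 4 ✓ → eligible.

Meal Allowance, Adoption Assistance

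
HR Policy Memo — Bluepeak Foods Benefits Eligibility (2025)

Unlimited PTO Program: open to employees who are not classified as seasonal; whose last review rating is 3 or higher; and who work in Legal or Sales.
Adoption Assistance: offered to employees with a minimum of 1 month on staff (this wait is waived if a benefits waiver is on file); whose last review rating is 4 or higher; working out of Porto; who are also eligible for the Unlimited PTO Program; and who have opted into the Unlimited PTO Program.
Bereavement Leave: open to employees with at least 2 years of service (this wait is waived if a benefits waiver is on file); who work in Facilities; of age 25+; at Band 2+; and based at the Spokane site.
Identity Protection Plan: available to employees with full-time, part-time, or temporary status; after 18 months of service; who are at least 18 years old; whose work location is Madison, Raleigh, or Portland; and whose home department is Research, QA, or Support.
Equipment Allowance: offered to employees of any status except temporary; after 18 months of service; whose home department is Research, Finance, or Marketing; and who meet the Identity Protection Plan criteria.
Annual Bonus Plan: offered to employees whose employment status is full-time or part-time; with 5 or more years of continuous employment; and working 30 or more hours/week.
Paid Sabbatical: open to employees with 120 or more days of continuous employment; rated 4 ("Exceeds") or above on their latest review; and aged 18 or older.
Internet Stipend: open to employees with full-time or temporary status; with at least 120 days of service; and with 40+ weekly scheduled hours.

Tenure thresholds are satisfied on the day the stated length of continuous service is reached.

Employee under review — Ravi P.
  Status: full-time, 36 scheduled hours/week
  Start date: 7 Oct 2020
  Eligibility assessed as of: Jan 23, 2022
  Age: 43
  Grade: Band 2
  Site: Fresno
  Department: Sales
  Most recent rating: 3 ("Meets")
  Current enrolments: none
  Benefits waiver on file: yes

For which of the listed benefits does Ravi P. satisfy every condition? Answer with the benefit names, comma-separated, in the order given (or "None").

Unlimited PTO Program

Service from 7 Oct 2020 to Jan 23, 2022: 473 days.
Unlimited PTO Program — status full-time ✓ (not excluded); rating 3 ≥ 3 ✓; dept Sales ✓ → eligible.
Adoption Assistance — benefits waiver on file ✓; rating 3 < 4 ✗ → not eligible.
Bereavement Leave — benefits waiver on file ✓; dept Sales ✗ → not eligible.
Identity Protection Plan — status full-time ✓; service 473 days < 18 months (≈540 days) ✗ → not eligible.
Equipment Allowance — status full-time ✓ (not excluded); service 473 days < 18 months (≈540 days) ✗ → not eligible.
Annual Bonus Plan — status full-time ✓; service 473 days < 5 years (≈1825 days) ✗ → not eligible.
Paid Sabbatical — service 473 days ≥ 120 days ✓; rating 3 < 4 ✗ → not eligible.
Internet Stipend — status full-time ✓; service 473 days ≥ 120 days ✓; 36 hrs/wk < 40 ✗ → not eligible.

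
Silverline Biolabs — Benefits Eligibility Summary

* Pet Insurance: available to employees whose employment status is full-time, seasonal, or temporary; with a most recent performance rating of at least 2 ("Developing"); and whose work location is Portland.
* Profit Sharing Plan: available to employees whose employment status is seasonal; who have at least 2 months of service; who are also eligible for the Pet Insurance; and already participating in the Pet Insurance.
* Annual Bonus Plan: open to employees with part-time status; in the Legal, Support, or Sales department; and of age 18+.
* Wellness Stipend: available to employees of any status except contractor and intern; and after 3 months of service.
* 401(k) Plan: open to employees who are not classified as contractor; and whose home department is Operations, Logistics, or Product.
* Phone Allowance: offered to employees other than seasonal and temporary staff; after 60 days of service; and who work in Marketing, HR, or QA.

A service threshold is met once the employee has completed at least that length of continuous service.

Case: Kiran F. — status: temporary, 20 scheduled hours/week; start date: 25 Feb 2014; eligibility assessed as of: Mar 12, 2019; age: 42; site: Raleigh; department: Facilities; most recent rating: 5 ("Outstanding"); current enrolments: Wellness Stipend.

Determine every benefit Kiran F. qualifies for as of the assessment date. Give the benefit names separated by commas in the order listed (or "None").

Service from 25 Feb 2014 to Mar 12, 2019: 1841 days.
Pet Insurance — status temporary ✓; rating 5 ≥ 2 ✓; site Raleigh ✗ (not Portland) → not eligible.
Profit Sharing Plan — status temporary ✗ (requires seasonal) → not eligible.
Annual Bonus Plan — status temporary ✗ (requires part-time) → not eligible.
Wellness Stipend — status temporary ✓ (not excluded); service 1841 days ≥ 3 months (≈90 days) ✓ → eligible.
401(k) Plan — status temporary ✓ (not excluded); dept Facilities ✗ → not eligible.
Phone Allowance — status temporary ✗ (excluded) → not eligible.

Wellness Stipend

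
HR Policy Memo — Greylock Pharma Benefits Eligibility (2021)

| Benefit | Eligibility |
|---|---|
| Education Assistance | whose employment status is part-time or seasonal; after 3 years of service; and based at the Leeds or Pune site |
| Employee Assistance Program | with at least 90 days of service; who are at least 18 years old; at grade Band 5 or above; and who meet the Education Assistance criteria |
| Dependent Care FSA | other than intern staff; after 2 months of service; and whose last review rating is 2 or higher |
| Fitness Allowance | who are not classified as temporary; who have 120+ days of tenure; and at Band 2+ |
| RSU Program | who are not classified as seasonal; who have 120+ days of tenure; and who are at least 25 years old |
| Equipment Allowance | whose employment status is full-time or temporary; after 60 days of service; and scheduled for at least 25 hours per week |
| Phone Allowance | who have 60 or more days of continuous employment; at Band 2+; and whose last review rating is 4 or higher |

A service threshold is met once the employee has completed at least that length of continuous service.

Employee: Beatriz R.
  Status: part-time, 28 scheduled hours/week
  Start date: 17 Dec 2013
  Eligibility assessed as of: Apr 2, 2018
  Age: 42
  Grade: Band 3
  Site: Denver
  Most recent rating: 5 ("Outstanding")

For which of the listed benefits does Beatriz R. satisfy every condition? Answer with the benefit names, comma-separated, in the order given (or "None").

Service from 17 Dec 2013 to Apr 2, 2018: 1567 days.
Education Assistance — status part-time ✓; service 1567 days ≥ 3 years (≈1095 days) ✓; site Denver ✗ (not Leeds or Pune) → not eligible.
Employee Assistance Program — service 1567 days ≥ 90 days ✓; age 42 ≥ 18 ✓; grade Band 3 < Band 5 ✗ → not eligible.
Dependent Care FSA — status part-time ✓ (not excluded); service 1567 days ≥ 2 months (≈60 days) ✓; rating 5 ≥ 2 ✓ → eligible.
Fitness Allowance — status part-time ✓ (not excluded); service 1567 days ≥ 120 days ✓; grade Band 3 ≥ Band 2 ✓ → eligible.
RSU Program — status part-time ✓ (not excluded); service 1567 days ≥ 120 days ✓; age 42 ≥ 25 ✓ → eligible.
Equipment Allowance — status part-time ✗ (requires full-time or temporary) → not eligible.
Phone Allowance — service 1567 days ≥ 60 days ✓; grade Band 3 ≥ Band 2 ✓; rating 5 ≥ 4 ✓ → eligible.

Dependent Care FSA, Fitness Allowance, RSU Program, Phone Allowance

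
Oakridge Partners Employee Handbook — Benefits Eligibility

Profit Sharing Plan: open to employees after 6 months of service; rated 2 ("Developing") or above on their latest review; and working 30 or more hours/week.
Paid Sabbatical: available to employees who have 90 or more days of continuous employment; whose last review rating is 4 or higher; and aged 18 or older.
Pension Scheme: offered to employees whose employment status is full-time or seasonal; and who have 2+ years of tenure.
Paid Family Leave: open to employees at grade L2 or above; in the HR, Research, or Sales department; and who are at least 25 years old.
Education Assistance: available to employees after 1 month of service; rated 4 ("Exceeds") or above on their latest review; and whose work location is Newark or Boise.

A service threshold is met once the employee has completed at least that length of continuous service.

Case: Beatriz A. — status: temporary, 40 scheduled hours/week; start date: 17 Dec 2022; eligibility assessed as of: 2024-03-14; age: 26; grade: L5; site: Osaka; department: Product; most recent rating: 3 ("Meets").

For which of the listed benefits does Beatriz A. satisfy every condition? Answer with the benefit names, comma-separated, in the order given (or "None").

Profit Sharing Plan

Service from 17 Dec 2022 to 2024-03-14: 453 days.
Profit Sharing Plan — service 453 days ≥ 6 months (≈180 days) ✓; rating 3 ≥ 2 ✓; 40 hrs/wk ≥ 30 ✓ → eligible.
Paid Sabbatical — service 453 days ≥ 90 days ✓; rating 3 < 4 ✗ → not eligible.
Pension Scheme — status temporary ✗ (requires full-time or seasonal) → not eligible.
Paid Family Leave — grade L5 ≥ L2 ✓; dept Product ✗ → not eligible.
Education Assistance — service 453 days ≥ 1 month (≈30 days) ✓; rating 3 < 4 ✗ → not eligible.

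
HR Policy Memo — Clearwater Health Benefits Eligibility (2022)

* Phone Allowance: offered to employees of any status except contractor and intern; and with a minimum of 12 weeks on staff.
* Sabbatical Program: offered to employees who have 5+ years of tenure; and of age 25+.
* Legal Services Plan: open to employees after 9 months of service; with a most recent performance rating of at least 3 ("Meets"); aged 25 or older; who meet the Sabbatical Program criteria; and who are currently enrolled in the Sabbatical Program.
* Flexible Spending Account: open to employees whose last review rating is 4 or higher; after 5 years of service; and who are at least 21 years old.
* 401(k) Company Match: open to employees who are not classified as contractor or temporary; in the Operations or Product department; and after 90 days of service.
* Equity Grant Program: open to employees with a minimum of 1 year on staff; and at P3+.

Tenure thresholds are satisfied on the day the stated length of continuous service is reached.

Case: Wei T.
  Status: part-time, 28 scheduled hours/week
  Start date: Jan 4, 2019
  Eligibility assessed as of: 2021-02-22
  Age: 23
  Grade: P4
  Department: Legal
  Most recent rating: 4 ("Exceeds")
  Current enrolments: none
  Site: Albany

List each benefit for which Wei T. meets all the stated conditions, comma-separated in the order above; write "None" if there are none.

Phone Allowance, Equity Grant Program

Service from Jan 4, 2019 to 2021-02-22: 780 days.
Phone Allowance — status part-time ✓ (not excluded); service 780 days ≥ 12 weeks (≈84 days) ✓ → eligible.
Sabbatical Program — service 780 days < 5 years (≈1825 days) ✗ → not eligible.
Legal Services Plan — service 780 days ≥ 9 months (≈270 days) ✓; rating 4 ≥ 3 ✓; age 23 < 25 ✗ → not eligible.
Flexible Spending Account — rating 4 ≥ 4 ✓; service 780 days < 5 years (≈1825 days) ✗ → not eligible.
401(k) Company Match — status part-time ✓ (not excluded); dept Legal ✗ → not eligible.
Equity Grant Program — service 780 days ≥ 1 year (≈365 days) ✓; grade P4 ≥ P3 ✓ → eligible.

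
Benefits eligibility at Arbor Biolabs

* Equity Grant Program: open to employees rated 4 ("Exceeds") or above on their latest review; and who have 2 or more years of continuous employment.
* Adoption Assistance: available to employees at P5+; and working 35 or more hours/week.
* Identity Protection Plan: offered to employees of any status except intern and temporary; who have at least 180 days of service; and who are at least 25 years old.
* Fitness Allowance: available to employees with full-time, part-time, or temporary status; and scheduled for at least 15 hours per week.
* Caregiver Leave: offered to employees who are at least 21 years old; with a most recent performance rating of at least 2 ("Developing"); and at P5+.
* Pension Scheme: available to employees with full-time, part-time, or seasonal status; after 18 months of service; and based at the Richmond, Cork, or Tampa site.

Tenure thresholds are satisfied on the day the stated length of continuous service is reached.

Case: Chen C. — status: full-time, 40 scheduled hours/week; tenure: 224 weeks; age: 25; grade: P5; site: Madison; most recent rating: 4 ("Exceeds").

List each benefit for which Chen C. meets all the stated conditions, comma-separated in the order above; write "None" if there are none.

Equity Grant Program — rating 4 ≥ 4 ✓; service 224 weeks ≥ 2 years (≈730 days) ✓ → eligible.
Adoption Assistance — grade P5 ≥ P5 ✓; 40 hrs/wk ≥ 35 ✓ → eligible.
Identity Protection Plan — status full-time ✓ (not excluded); service 224 weeks ≥ 180 days ✓; age 25 ≥ 25 ✓ → eligible.
Fitness Allowance — status full-time ✓; 40 hrs/wk ≥ 15 ✓ → eligible.
Caregiver Leave — age 25 ≥ 21 ✓; rating 4 ≥ 2 ✓; grade P5 ≥ P5 ✓ → eligible.
Pension Scheme — status full-time ✓; service 224 weeks ≥ 18 months (≈540 days) ✓; site Madison ✗ (not Richmond, Cork, or Tampa) → not eligible.

Equity Grant Program, Adoption Assistance, Identity Protection Plan, Fitness Allowance, Caregiver Leave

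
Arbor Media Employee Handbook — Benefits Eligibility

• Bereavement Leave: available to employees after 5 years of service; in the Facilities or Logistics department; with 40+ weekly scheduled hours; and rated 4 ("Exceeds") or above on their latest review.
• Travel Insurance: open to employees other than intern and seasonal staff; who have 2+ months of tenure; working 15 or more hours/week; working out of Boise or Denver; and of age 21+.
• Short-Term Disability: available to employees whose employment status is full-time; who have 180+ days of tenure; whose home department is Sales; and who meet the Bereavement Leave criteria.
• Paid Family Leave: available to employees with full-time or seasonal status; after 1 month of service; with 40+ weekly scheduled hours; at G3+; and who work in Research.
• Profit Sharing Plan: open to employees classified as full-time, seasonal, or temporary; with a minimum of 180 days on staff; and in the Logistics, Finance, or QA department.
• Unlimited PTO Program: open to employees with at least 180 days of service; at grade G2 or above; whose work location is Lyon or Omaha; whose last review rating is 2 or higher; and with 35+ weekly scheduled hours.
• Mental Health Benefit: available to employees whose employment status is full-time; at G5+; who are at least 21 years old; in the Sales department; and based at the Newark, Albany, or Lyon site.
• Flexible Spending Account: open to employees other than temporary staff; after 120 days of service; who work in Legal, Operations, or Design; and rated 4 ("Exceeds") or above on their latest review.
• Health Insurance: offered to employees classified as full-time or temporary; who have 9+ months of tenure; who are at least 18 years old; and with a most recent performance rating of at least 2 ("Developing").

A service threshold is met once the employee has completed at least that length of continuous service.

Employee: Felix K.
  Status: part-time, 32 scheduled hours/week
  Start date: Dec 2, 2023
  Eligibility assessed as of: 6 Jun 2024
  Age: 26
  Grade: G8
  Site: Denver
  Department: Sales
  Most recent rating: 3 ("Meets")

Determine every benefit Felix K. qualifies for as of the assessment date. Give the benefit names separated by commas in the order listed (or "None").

Travel Insurance

Service from Dec 2, 2023 to 6 Jun 2024: 187 days.
Bereavement Leave — service 187 days < 5 years (≈1825 days) ✗ → not eligible.
Travel Insurance — status part-time ✓ (not excluded); service 187 days ≥ 2 months (≈60 days) ✓; 32 hrs/wk ≥ 15 ✓; site Denver ✓; age 26 ≥ 21 ✓ → eligible.
Short-Term Disability — status part-time ✗ (requires full-time) → not eligible.
Paid Family Leave — status part-time ✗ (requires full-time or seasonal) → not eligible.
Profit Sharing Plan — status part-time ✗ (requires full-time, seasonal, or temporary) → not eligible.
Unlimited PTO Program — service 187 days ≥ 180 days ✓; grade G8 ≥ G2 ✓; site Denver ✗ (not Lyon or Omaha) → not eligible.
Mental Health Benefit — status part-time ✗ (requires full-time) → not eligible.
Flexible Spending Account — status part-time ✓ (not excluded); service 187 days ≥ 120 days ✓; dept Sales ✗ → not eligible.
Health Insurance — status part-time ✗ (requires full-time or temporary) → not eligible.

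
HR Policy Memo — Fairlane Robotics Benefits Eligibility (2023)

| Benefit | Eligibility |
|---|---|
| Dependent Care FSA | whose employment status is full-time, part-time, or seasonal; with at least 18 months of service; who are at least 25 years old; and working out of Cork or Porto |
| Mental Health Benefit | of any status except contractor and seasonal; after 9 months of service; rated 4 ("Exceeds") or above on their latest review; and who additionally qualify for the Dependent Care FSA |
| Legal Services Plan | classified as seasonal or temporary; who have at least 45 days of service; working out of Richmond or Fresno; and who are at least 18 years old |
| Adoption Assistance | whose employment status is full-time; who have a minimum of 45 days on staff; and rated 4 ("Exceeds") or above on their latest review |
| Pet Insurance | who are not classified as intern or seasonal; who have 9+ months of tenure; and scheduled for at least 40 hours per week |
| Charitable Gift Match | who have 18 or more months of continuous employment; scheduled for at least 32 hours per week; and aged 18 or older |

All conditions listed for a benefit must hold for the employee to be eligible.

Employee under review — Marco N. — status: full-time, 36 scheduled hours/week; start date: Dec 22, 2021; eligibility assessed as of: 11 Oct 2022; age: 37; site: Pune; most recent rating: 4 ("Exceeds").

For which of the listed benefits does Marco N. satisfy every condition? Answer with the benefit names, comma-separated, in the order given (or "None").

Service from Dec 22, 2021 to 11 Oct 2022: 293 days.
Dependent Care FSA — status full-time ✓; service 293 days < 18 months (≈540 days) ✗ → not eligible.
Mental Health Benefit — status full-time ✓ (not excluded); service 293 days ≥ 9 months (≈270 days) ✓; rating 4 ≥ 4 ✓; not eligible for Dependent Care FSA ✗ → not eligible.
Legal Services Plan — status full-time ✗ (requires seasonal or temporary) → not eligible.
Adoption Assistance — status full-time ✓; service 293 days ≥ 45 days ✓; rating 4 ≥ 4 ✓ → eligible.
Pet Insurance — status full-time ✓ (not excluded); service 293 days ≥ 9 months (≈270 days) ✓; 36 hrs/wk < 40 ✗ → not eligible.
Charitable Gift Match — service 293 days < 18 months (≈540 days) ✗ → not eligible.

Adoption Assistance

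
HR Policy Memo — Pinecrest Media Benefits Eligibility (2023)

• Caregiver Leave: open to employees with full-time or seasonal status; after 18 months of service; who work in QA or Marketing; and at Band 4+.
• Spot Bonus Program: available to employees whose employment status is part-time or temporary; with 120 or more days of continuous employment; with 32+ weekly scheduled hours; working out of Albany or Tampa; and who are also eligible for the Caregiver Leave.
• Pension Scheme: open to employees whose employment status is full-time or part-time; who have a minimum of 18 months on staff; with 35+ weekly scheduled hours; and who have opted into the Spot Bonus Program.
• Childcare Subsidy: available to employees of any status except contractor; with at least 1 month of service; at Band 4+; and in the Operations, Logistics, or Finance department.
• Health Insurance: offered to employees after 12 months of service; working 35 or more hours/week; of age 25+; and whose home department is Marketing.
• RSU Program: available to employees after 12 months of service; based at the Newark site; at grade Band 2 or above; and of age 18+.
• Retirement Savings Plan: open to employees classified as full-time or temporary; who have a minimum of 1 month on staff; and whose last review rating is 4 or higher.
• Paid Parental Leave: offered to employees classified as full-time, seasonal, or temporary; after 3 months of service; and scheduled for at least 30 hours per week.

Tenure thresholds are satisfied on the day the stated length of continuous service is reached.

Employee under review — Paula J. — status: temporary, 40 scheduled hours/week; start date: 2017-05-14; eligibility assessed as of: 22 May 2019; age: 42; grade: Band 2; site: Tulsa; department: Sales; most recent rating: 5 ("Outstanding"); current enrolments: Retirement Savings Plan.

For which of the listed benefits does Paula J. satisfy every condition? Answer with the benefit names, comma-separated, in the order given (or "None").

Service from 2017-05-14 to 22 May 2019: 738 days.
Caregiver Leave — status temporary ✗ (requires full-time or seasonal) → not eligible.
Spot Bonus Program — status temporary ✓; service 738 days ≥ 120 days ✓; 40 hrs/wk ≥ 32 ✓; site Tulsa ✗ (not Albany or Tampa) → not eligible.
Pension Scheme — status temporary ✗ (requires full-time or part-time) → not eligible.
Childcare Subsidy — status temporary ✓ (not excluded); service 738 days ≥ 1 month (≈30 days) ✓; grade Band 2 < Band 4 ✗ → not eligible.
Health Insurance — service 738 days ≥ 12 months (≈360 days) ✓; 40 hrs/wk ≥ 35 ✓; age 42 ≥ 25 ✓; dept Sales ✗ → not eligible.
RSU Program — service 738 days ≥ 12 months (≈360 days) ✓; site Tulsa ✗ (not Newark) → not eligible.
Retirement Savings Plan — status temporary ✓; service 738 days ≥ 1 month (≈30 days) ✓; rating 5 ≥ 4 ✓ → eligible.
Paid Parental Leave — status temporary ✓; service 738 days ≥ 3 months (≈90 days) ✓; 40 hrs/wk ≥ 30 ✓ → eligible.

Retirement Savings Plan, Paid Parental Leave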